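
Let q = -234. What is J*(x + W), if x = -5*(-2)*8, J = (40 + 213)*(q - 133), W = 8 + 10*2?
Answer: -10027908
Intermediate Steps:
W = 28 (W = 8 + 20 = 28)
J = -92851 (J = (40 + 213)*(-234 - 133) = 253*(-367) = -92851)
x = 80 (x = 10*8 = 80)
J*(x + W) = -92851*(80 + 28) = -92851*108 = -10027908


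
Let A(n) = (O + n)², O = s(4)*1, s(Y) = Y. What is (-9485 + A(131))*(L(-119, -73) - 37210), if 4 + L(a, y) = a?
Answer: -326290420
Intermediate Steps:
L(a, y) = -4 + a
O = 4 (O = 4*1 = 4)
A(n) = (4 + n)²
(-9485 + A(131))*(L(-119, -73) - 37210) = (-9485 + (4 + 131)²)*((-4 - 119) - 37210) = (-9485 + 135²)*(-123 - 37210) = (-9485 + 18225)*(-37333) = 8740*(-37333) = -326290420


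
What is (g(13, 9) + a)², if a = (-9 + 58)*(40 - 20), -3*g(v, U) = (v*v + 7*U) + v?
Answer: 7263025/9 ≈ 8.0700e+5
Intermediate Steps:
g(v, U) = -7*U/3 - v/3 - v²/3 (g(v, U) = -((v*v + 7*U) + v)/3 = -((v² + 7*U) + v)/3 = -(v + v² + 7*U)/3 = -7*U/3 - v/3 - v²/3)
a = 980 (a = 49*20 = 980)
(g(13, 9) + a)² = ((-7/3*9 - ⅓*13 - ⅓*13²) + 980)² = ((-21 - 13/3 - ⅓*169) + 980)² = ((-21 - 13/3 - 169/3) + 980)² = (-245/3 + 980)² = (2695/3)² = 7263025/9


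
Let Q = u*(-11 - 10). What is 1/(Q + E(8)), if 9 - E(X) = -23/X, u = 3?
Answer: -8/409 ≈ -0.019560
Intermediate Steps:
E(X) = 9 + 23/X (E(X) = 9 - (-23)/X = 9 + 23/X)
Q = -63 (Q = 3*(-11 - 10) = 3*(-21) = -63)
1/(Q + E(8)) = 1/(-63 + (9 + 23/8)) = 1/(-63 + 95/8) = 1/(-409/8) = -8/409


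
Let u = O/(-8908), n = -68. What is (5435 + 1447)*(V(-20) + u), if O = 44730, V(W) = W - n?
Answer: 658700307/2227 ≈ 2.9578e+5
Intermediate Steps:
V(W) = 68 + W (V(W) = W - 1*(-68) = W + 68 = 68 + W)
u = -22365/4454 (u = 44730/(-8908) = 44730*(-1/8908) = -22365/4454 ≈ -5.0213)
(5435 + 1447)*(V(-20) + u) = (5435 + 1447)*((68 - 20) - 22365/4454) = 6882*(48 - 22365/4454) = 6882*(191427/4454) = 658700307/2227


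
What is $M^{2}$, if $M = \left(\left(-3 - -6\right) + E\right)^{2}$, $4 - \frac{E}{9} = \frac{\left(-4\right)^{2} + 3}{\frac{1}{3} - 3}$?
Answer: $\frac{463250390625}{4096} \approx 1.131 \cdot 10^{8}$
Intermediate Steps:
$E = \frac{801}{8}$ ($E = 36 - 9 \frac{\left(-4\right)^{2} + 3}{\frac{1}{3} - 3} = 36 - 9 \frac{16 + 3}{\frac{1}{3} - 3} = 36 - 9 \frac{19}{- \frac{8}{3}} = 36 - 9 \cdot 19 \left(- \frac{3}{8}\right) = 36 - - \frac{513}{8} = 36 + \frac{513}{8} = \frac{801}{8} \approx 100.13$)
$M = \frac{680625}{64}$ ($M = \left(\left(-3 - -6\right) + \frac{801}{8}\right)^{2} = \left(\left(-3 + 6\right) + \frac{801}{8}\right)^{2} = \left(3 + \frac{801}{8}\right)^{2} = \left(\frac{825}{8}\right)^{2} = \frac{680625}{64} \approx 10635.0$)
$M^{2} = \left(\frac{680625}{64}\right)^{2} = \frac{463250390625}{4096}$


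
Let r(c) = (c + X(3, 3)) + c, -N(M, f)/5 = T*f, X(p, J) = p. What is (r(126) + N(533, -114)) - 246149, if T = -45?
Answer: -271544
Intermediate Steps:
N(M, f) = 225*f (N(M, f) = -(-225)*f = 225*f)
r(c) = 3 + 2*c (r(c) = (c + 3) + c = (3 + c) + c = 3 + 2*c)
(r(126) + N(533, -114)) - 246149 = ((3 + 2*126) + 225*(-114)) - 246149 = ((3 + 252) - 25650) - 246149 = (255 - 25650) - 246149 = -25395 - 246149 = -271544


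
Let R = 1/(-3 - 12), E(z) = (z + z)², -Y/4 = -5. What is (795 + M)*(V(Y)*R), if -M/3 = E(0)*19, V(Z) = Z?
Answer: -1060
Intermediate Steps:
Y = 20 (Y = -4*(-5) = 20)
E(z) = 4*z² (E(z) = (2*z)² = 4*z²)
R = -1/15 (R = 1/(-15) = -1/15 ≈ -0.066667)
M = 0 (M = -3*4*0²*19 = -3*4*0*19 = -0*19 = -3*0 = 0)
(795 + M)*(V(Y)*R) = (795 + 0)*(20*(-1/15)) = 795*(-4/3) = -1060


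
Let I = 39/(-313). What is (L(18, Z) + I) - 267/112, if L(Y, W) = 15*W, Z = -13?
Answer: -6923859/35056 ≈ -197.51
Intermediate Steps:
I = -39/313 (I = 39*(-1/313) = -39/313 ≈ -0.12460)
(L(18, Z) + I) - 267/112 = (15*(-13) - 39/313) - 267/112 = (-195 - 39/313) - 267*1/112 = -61074/313 - 267/112 = -6923859/35056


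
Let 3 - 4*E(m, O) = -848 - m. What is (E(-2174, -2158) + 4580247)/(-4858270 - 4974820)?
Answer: -3663933/7866472 ≈ -0.46577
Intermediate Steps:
E(m, O) = 851/4 + m/4 (E(m, O) = ¾ - (-848 - m)/4 = ¾ + (212 + m/4) = 851/4 + m/4)
(E(-2174, -2158) + 4580247)/(-4858270 - 4974820) = ((851/4 + (¼)*(-2174)) + 4580247)/(-4858270 - 4974820) = ((851/4 - 1087/2) + 4580247)/(-9833090) = (-1323/4 + 4580247)*(-1/9833090) = (18319665/4)*(-1/9833090) = -3663933/7866472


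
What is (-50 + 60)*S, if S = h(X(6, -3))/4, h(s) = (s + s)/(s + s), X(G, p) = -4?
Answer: 5/2 ≈ 2.5000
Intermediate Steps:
h(s) = 1 (h(s) = (2*s)/((2*s)) = (2*s)*(1/(2*s)) = 1)
S = 1/4 ≈ 0.25000
(-50 + 60)*S = (-50 + 60)*(1/4) = 10*(1/4) = 5/2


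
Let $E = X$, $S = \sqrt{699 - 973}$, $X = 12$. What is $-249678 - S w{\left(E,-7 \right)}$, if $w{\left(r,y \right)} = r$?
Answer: $-249678 - 12 i \sqrt{274} \approx -2.4968 \cdot 10^{5} - 198.64 i$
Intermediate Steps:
$S = i \sqrt{274}$ ($S = \sqrt{-274} = i \sqrt{274} \approx 16.553 i$)
$E = 12$
$-249678 - S w{\left(E,-7 \right)} = -249678 - i \sqrt{274} \cdot 12 = -249678 - 12 i \sqrt{274}$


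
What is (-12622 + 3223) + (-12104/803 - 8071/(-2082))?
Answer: -15732400069/1671846 ≈ -9410.2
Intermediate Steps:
(-12622 + 3223) + (-12104/803 - 8071/(-2082)) = -9399 + (-12104*1/803 - 8071*(-1/2082)) = -9399 + (-12104/803 + 8071/2082) = -9399 - 18719515/1671846 = -15732400069/1671846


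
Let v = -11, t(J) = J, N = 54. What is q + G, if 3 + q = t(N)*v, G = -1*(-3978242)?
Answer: 3977645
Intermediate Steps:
G = 3978242
q = -597 (q = -3 + 54*(-11) = -3 - 594 = -597)
q + G = -597 + 3978242 = 3977645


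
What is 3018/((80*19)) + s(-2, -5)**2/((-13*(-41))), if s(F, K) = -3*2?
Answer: 831657/405080 ≈ 2.0531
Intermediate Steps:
s(F, K) = -6
3018/((80*19)) + s(-2, -5)**2/((-13*(-41))) = 3018/((80*19)) + (-6)**2/((-13*(-41))) = 3018/1520 + 36/533 = 3018*(1/1520) + 36*(1/533) = 1509/760 + 36/533 = 831657/405080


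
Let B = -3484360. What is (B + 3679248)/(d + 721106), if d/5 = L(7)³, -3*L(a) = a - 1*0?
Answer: 5261976/19468147 ≈ 0.27029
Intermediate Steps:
L(a) = -a/3 (L(a) = -(a - 1*0)/3 = -(a + 0)/3 = -a/3)
d = -1715/27 (d = 5*(-⅓*7)³ = 5*(-7/3)³ = 5*(-343/27) = -1715/27 ≈ -63.518)
(B + 3679248)/(d + 721106) = (-3484360 + 3679248)/(-1715/27 + 721106) = 194888/(19468147/27) = 194888*(27/19468147) = 5261976/19468147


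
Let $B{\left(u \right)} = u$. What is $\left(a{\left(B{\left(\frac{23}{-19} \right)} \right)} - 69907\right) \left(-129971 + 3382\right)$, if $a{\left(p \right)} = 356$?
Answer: $8804391539$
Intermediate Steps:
$\left(a{\left(B{\left(\frac{23}{-19} \right)} \right)} - 69907\right) \left(-129971 + 3382\right) = \left(356 - 69907\right) \left(-129971 + 3382\right) = \left(-69551\right) \left(-126589\right) = 8804391539$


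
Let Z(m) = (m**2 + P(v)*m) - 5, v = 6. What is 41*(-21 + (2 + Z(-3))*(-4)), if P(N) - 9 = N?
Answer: 5535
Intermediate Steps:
P(N) = 9 + N
Z(m) = -5 + m**2 + 15*m (Z(m) = (m**2 + (9 + 6)*m) - 5 = (m**2 + 15*m) - 5 = -5 + m**2 + 15*m)
41*(-21 + (2 + Z(-3))*(-4)) = 41*(-21 + (2 + (-5 + (-3)**2 + 15*(-3)))*(-4)) = 41*(-21 + (2 + (-5 + 9 - 45))*(-4)) = 41*(-21 + (2 - 41)*(-4)) = 41*(-21 - 39*(-4)) = 41*(-21 + 156) = 41*135 = 5535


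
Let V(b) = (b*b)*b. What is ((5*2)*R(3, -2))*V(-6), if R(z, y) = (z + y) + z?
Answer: -8640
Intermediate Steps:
R(z, y) = y + 2*z (R(z, y) = (y + z) + z = y + 2*z)
V(b) = b³ (V(b) = b²*b = b³)
((5*2)*R(3, -2))*V(-6) = ((5*2)*(-2 + 2*3))*(-6)³ = (10*(-2 + 6))*(-216) = (10*4)*(-216) = 40*(-216) = -8640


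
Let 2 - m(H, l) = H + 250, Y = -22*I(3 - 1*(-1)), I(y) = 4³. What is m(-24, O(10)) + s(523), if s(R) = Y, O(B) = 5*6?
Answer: -1632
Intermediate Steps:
I(y) = 64
Y = -1408 (Y = -22*64 = -1408)
O(B) = 30
s(R) = -1408
m(H, l) = -248 - H (m(H, l) = 2 - (H + 250) = 2 - (250 + H) = 2 + (-250 - H) = -248 - H)
m(-24, O(10)) + s(523) = (-248 - 1*(-24)) - 1408 = (-248 + 24) - 1408 = -224 - 1408 = -1632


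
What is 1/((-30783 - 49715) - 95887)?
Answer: -1/176385 ≈ -5.6694e-6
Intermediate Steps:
1/((-30783 - 49715) - 95887) = 1/(-80498 - 95887) = 1/(-176385) = -1/176385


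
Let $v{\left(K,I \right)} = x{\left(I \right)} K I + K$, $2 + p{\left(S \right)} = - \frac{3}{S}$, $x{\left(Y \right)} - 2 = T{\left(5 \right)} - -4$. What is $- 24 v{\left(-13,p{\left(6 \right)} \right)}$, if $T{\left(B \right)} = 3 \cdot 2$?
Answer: $-9048$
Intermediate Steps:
$T{\left(B \right)} = 6$
$x{\left(Y \right)} = 12$ ($x{\left(Y \right)} = 2 + \left(6 - -4\right) = 2 + \left(6 + 4\right) = 2 + 10 = 12$)
$p{\left(S \right)} = -2 - \frac{3}{S}$
$v{\left(K,I \right)} = K + 12 I K$ ($v{\left(K,I \right)} = 12 K I + K = 12 I K + K = K + 12 I K$)
$- 24 v{\left(-13,p{\left(6 \right)} \right)} = - 24 \left(- 13 \left(1 + 12 \left(-2 - \frac{3}{6}\right)\right)\right) = - 24 \left(- 13 \left(1 + 12 \left(-2 - \frac{1}{2}\right)\right)\right) = - 24 \left(- 13 \left(1 + 12 \left(- \frac{5}{2}\right)\right)\right) = - 24 \left(- 13 \left(1 - 30\right)\right) = - 24 \left(\left(-13\right) \left(-29\right)\right) = \left(-24\right) 377 = -9048$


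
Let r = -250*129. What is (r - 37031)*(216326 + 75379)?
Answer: -20209614105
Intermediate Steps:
r = -32250 (r = -5*6450 = -32250)
(r - 37031)*(216326 + 75379) = (-32250 - 37031)*(216326 + 75379) = -69281*291705 = -20209614105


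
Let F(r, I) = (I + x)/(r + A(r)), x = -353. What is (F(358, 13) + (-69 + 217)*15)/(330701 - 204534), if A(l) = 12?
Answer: 82106/4668179 ≈ 0.017588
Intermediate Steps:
F(r, I) = (-353 + I)/(12 + r) (F(r, I) = (I - 353)/(r + 12) = (-353 + I)/(12 + r))
(F(358, 13) + (-69 + 217)*15)/(330701 - 204534) = ((-353 + 13)/(12 + 358) + (-69 + 217)*15)/(330701 - 204534) = (-340/370 + 148*15)/126167 = ((1/370)*(-340) + 2220)*(1/126167) = (-34/37 + 2220)*(1/126167) = (82106/37)*(1/126167) = 82106/4668179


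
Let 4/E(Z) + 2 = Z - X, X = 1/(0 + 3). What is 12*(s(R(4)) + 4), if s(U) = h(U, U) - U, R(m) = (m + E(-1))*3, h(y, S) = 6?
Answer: 96/5 ≈ 19.200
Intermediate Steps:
X = 1/3 ≈ 0.33333
E(Z) = 4/(-7/3 + Z) (E(Z) = 4/(-2 + (Z - 1*1/3)) = 4/(-2 + (Z - 1/3)) = 4/(-2 + (-1/3 + Z)) = 4/(-7/3 + Z))
R(m) = -18/5 + 3*m (R(m) = (m + 12/(-7 + 3*(-1)))*3 = (m + 12/(-7 - 3))*3 = (m + 12/(-10))*3 = (m + 12*(-1/10))*3 = (m - 6/5)*3 = (-6/5 + m)*3 = -18/5 + 3*m)
s(U) = 6 - U
12*(s(R(4)) + 4) = 12*((6 - (-18/5 + 3*4)) + 4) = 12*((6 - (-18/5 + 12)) + 4) = 12*((6 - 1*42/5) + 4) = 12*((6 - 42/5) + 4) = 12*(-12/5 + 4) = 12*(8/5) = 96/5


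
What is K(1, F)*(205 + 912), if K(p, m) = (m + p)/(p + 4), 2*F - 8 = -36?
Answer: -14521/5 ≈ -2904.2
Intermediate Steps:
F = -14 (F = 4 + (½)*(-36) = 4 - 18 = -14)
K(p, m) = (m + p)/(4 + p)
K(1, F)*(205 + 912) = ((-14 + 1)/(4 + 1))*(205 + 912) = (-13/5)*1117 = ((⅕)*(-13))*1117 = -13/5*1117 = -14521/5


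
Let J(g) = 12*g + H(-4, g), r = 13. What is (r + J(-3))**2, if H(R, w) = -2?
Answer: 625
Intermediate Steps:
J(g) = -2 + 12*g (J(g) = 12*g - 2 = -2 + 12*g)
(r + J(-3))**2 = (13 + (-2 + 12*(-3)))**2 = (13 + (-2 - 36))**2 = (13 - 38)**2 = (-25)**2 = 625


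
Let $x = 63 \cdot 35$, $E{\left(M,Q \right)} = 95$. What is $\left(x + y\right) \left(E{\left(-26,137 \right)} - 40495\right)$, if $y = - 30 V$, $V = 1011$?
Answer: $1136250000$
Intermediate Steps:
$x = 2205$
$y = -30330$ ($y = \left(-30\right) 1011 = -30330$)
$\left(x + y\right) \left(E{\left(-26,137 \right)} - 40495\right) = \left(2205 - 30330\right) \left(95 - 40495\right) = \left(-28125\right) \left(-40400\right) = 1136250000$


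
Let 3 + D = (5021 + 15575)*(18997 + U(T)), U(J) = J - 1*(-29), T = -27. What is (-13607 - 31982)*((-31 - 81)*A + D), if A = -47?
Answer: -17839370728685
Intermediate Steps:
U(J) = 29 + J (U(J) = J + 29 = 29 + J)
D = 391303401 (D = -3 + (5021 + 15575)*(18997 + (29 - 27)) = -3 + 20596*(18997 + 2) = -3 + 20596*18999 = -3 + 391303404 = 391303401)
(-13607 - 31982)*((-31 - 81)*A + D) = (-13607 - 31982)*((-31 - 81)*(-47) + 391303401) = -45589*(-112*(-47) + 391303401) = -45589*(5264 + 391303401) = -45589*391308665 = -17839370728685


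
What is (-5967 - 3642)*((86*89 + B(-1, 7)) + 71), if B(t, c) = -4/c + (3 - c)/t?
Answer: -519837291/7 ≈ -7.4263e+7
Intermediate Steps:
B(t, c) = -4/c + (3 - c)/t
(-5967 - 3642)*((86*89 + B(-1, 7)) + 71) = (-5967 - 3642)*((86*89 + (-4/7 + 3/(-1) - 1*7/(-1))) + 71) = -9609*((7654 + (-4*⅐ + 3*(-1) - 1*7*(-1))) + 71) = -9609*((7654 + (-4/7 - 3 + 7)) + 71) = -9609*((7654 + 24/7) + 71) = -9609*(53602/7 + 71) = -9609*54099/7 = -519837291/7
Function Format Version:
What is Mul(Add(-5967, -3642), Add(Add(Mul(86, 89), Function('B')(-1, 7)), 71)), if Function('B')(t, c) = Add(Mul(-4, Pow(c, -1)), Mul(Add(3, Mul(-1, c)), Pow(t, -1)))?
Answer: Rational(-519837291, 7) ≈ -7.4263e+7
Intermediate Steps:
Function('B')(t, c) = Add(Mul(-4, Pow(c, -1)), Mul(Pow(t, -1), Add(3, Mul(-1, c))))
Mul(Add(-5967, -3642), Add(Add(Mul(86, 89), Function('B')(-1, 7)), 71)) = Mul(Add(-5967, -3642), Add(Add(Mul(86, 89), Add(Mul(-4, Pow(7, -1)), Mul(3, Pow(-1, -1)), Mul(-1, 7, Pow(-1, -1)))), 71)) = Mul(-9609, Add(Add(7654, Add(Mul(-4, Rational(1, 7)), Mul(3, -1), Mul(-1, 7, -1))), 71)) = Mul(-9609, Add(Add(7654, Add(Rational(-4, 7), -3, 7)), 71)) = Mul(-9609, Add(Add(7654, Rational(24, 7)), 71)) = Mul(-9609, Add(Rational(53602, 7), 71)) = Mul(-9609, Rational(54099, 7)) = Rational(-519837291, 7)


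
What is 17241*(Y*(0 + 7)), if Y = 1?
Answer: 120687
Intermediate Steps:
17241*(Y*(0 + 7)) = 17241*(1*(0 + 7)) = 17241*(1*7) = 17241*7 = 120687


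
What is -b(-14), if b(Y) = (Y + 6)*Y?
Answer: -112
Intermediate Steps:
b(Y) = Y*(6 + Y) (b(Y) = (6 + Y)*Y = Y*(6 + Y))
-b(-14) = -(-14)*(6 - 14) = -(-14)*(-8) = -1*112 = -112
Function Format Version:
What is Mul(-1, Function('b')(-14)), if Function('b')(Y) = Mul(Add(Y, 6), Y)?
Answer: -112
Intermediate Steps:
Function('b')(Y) = Mul(Y, Add(6, Y)) (Function('b')(Y) = Mul(Add(6, Y), Y) = Mul(Y, Add(6, Y)))
Mul(-1, Function('b')(-14)) = Mul(-1, Mul(-14, Add(6, -14))) = Mul(-1, Mul(-14, -8)) = Mul(-1, 112) = -112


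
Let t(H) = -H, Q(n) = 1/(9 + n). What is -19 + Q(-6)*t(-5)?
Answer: -52/3 ≈ -17.333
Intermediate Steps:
-19 + Q(-6)*t(-5) = -19 + (-1*(-5))/(9 - 6) = -19 + 5/3 = -52/3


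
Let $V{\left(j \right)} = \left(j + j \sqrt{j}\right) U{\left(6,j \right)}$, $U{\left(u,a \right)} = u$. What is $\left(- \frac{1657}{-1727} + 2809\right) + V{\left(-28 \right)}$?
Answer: $\frac{4562664}{1727} - 336 i \sqrt{7} \approx 2642.0 - 888.97 i$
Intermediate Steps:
$V{\left(j \right)} = 6 j + 6 j^{\frac{3}{2}}$ ($V{\left(j \right)} = \left(j + j \sqrt{j}\right) 6 = \left(j + j^{\frac{3}{2}}\right) 6 = 6 j + 6 j^{\frac{3}{2}}$)
$\left(- \frac{1657}{-1727} + 2809\right) + V{\left(-28 \right)} = \left(- \frac{1657}{-1727} + 2809\right) + \left(6 \left(-28\right) + 6 \left(-28\right)^{\frac{3}{2}}\right) = \left(\left(-1657\right) \left(- \frac{1}{1727}\right) + 2809\right) - \left(168 - 6 \left(- 56 i \sqrt{7}\right)\right) = \left(\frac{1657}{1727} + 2809\right) - \left(168 + 336 i \sqrt{7}\right) = \frac{4852800}{1727} - \left(168 + 336 i \sqrt{7}\right) = \frac{4562664}{1727} - 336 i \sqrt{7}$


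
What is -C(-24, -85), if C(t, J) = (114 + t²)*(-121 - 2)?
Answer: 84870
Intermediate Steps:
C(t, J) = -14022 - 123*t² (C(t, J) = (114 + t²)*(-123) = -14022 - 123*t²)
-C(-24, -85) = -(-14022 - 123*(-24)²) = -(-14022 - 123*576) = -(-14022 - 70848) = -1*(-84870) = 84870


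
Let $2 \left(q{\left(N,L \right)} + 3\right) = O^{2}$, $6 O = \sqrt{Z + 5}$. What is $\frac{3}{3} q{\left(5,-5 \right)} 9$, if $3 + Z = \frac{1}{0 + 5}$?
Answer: $- \frac{1069}{40} \approx -26.725$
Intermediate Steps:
$Z = - \frac{14}{5}$ ($Z = -3 + \frac{1}{0 + 5} = -3 + \frac{1}{5} = - \frac{14}{5} \approx -2.8$)
$O = \frac{\sqrt{55}}{30}$ ($O = \frac{\sqrt{- \frac{14}{5} + 5}}{6} = \frac{\sqrt{\frac{11}{5}}}{6} = \frac{\frac{1}{5} \sqrt{55}}{6} = \frac{\sqrt{55}}{30} \approx 0.24721$)
$q{\left(N,L \right)} = - \frac{1069}{360}$ ($q{\left(N,L \right)} = -3 + \frac{\left(\frac{\sqrt{55}}{30}\right)^{2}}{2} = -3 + \frac{1}{2} \cdot \frac{11}{180} = -3 + \frac{11}{360} = - \frac{1069}{360}$)
$\frac{3}{3} q{\left(5,-5 \right)} 9 = \frac{3}{3} \left(- \frac{1069}{360}\right) 9 = 3 \cdot \frac{1}{3} \left(- \frac{1069}{360}\right) 9 = 1 \left(- \frac{1069}{360}\right) 9 = \left(- \frac{1069}{360}\right) 9 = - \frac{1069}{40}$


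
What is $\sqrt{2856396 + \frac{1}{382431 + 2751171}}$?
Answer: $\frac{\sqrt{3116474503863637954}}{1044534} \approx 1690.1$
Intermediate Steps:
$\sqrt{2856396 + \frac{1}{382431 + 2751171}} = \sqrt{2856396 + \frac{1}{3133602}} = \sqrt{\frac{8950808218393}{3133602}} = \frac{\sqrt{3116474503863637954}}{1044534}$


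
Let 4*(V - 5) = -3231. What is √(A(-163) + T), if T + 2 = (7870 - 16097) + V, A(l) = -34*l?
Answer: 3*I*√1551/2 ≈ 59.074*I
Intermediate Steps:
V = -3211/4 (V = 5 + (¼)*(-3231) = 5 - 3231/4 = -3211/4 ≈ -802.75)
T = -36127/4 (T = -2 + ((7870 - 16097) - 3211/4) = -2 + (-8227 - 3211/4) = -2 - 36119/4 = -36127/4 ≈ -9031.8)
√(A(-163) + T) = √(-34*(-163) - 36127/4) = √(5542 - 36127/4) = √(-13959/4) = 3*I*√1551/2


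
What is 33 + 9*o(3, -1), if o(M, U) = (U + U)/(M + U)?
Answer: 24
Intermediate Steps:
o(M, U) = 2*U/(M + U) (o(M, U) = (2*U)/(M + U) = 2*U/(M + U))
33 + 9*o(3, -1) = 33 + 9*(2*(-1)/(3 - 1)) = 33 + 9*(2*(-1)/2) = 33 + 9*(2*(-1)*(1/2)) = 33 + 9*(-1) = 33 - 9 = 24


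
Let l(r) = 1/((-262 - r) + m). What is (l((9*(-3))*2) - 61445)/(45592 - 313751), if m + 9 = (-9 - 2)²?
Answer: 5898721/25743264 ≈ 0.22914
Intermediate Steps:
m = 112 (m = -9 + (-9 - 2)² = -9 + (-11)² = -9 + 121 = 112)
l(r) = 1/(-150 - r) (l(r) = 1/((-262 - r) + 112) = 1/(-150 - r))
(l((9*(-3))*2) - 61445)/(45592 - 313751) = (-1/(150 + (9*(-3))*2) - 61445)/(45592 - 313751) = (-1/(150 - 27*2) - 61445)/(-268159) = (-1/(150 - 54) - 61445)*(-1/268159) = (-1/96 - 61445)*(-1/268159) = -5898721/96*(-1/268159) = 5898721/25743264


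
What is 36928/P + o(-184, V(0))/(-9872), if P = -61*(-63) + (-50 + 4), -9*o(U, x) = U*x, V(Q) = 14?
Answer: 204449867/21084741 ≈ 9.6966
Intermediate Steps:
o(U, x) = -U*x/9
P = 3797 (P = 3843 - 46 = 3797)
36928/P + o(-184, V(0))/(-9872) = 36928/3797 - ⅑*(-184)*14/(-9872) = 36928*(1/3797) + (2576/9)*(-1/9872) = 36928/3797 - 161/5553 = 204449867/21084741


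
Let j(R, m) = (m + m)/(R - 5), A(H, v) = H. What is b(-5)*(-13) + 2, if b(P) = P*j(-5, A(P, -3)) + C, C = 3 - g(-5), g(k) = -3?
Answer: -11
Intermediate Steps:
j(R, m) = 2*m/(-5 + R) (j(R, m) = (2*m)/(-5 + R) = 2*m/(-5 + R))
C = 6 (C = 3 - 1*(-3) = 3 + 3 = 6)
b(P) = 6 - P**2/5 (b(P) = P*(2*P/(-5 - 5)) + 6 = P*(2*P/(-10)) + 6 = P*(2*P*(-1/10)) + 6 = P*(-P/5) + 6 = -P**2/5 + 6 = 6 - P**2/5)
b(-5)*(-13) + 2 = (6 - 1/5*(-5)**2)*(-13) + 2 = (6 - 1/5*25)*(-13) + 2 = (6 - 5)*(-13) + 2 = 1*(-13) + 2 = -13 + 2 = -11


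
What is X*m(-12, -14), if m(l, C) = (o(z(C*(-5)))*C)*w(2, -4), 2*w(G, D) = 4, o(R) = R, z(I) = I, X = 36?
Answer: -70560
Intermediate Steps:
w(G, D) = 2 (w(G, D) = (½)*4 = 2)
m(l, C) = -10*C² (m(l, C) = ((C*(-5))*C)*2 = ((-5*C)*C)*2 = -5*C²*2 = -10*C²)
X*m(-12, -14) = 36*(-10*(-14)²) = 36*(-10*196) = 36*(-1960) = -70560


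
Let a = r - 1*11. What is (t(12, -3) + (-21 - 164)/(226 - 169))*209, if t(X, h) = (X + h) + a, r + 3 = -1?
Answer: -5797/3 ≈ -1932.3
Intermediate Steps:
r = -4 (r = -3 - 1 = -4)
a = -15 (a = -4 - 1*11 = -4 - 11 = -15)
t(X, h) = -15 + X + h (t(X, h) = (X + h) - 15 = -15 + X + h)
(t(12, -3) + (-21 - 164)/(226 - 169))*209 = ((-15 + 12 - 3) + (-21 - 164)/(226 - 169))*209 = (-6 - 185/57)*209 = -527/57*209 = -5797/3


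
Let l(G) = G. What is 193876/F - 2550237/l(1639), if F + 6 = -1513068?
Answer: -1929507530651/1239964143 ≈ -1556.1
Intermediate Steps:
F = -1513074 (F = -6 - 1513068 = -1513074)
193876/F - 2550237/l(1639) = 193876/(-1513074) - 2550237/1639 = 193876*(-1/1513074) - 2550237*1/1639 = -96938/756537 - 2550237/1639 = -1929507530651/1239964143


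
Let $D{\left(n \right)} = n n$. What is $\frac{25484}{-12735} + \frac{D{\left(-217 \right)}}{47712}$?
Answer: $- \frac{29343533}{28933920} \approx -1.0142$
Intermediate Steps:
$D{\left(n \right)} = n^{2}$
$\frac{25484}{-12735} + \frac{D{\left(-217 \right)}}{47712} = \frac{25484}{-12735} + \frac{\left(-217\right)^{2}}{47712} = 25484 \left(- \frac{1}{12735}\right) + 47089 \cdot \frac{1}{47712} = - \frac{25484}{12735} + \frac{6727}{6816} = - \frac{29343533}{28933920}$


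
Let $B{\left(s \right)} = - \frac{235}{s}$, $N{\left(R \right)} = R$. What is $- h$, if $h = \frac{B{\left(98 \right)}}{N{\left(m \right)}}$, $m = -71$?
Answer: $- \frac{235}{6958} \approx -0.033774$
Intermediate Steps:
$h = \frac{235}{6958}$ ($h = \frac{\left(-235\right) \frac{1}{98}}{-71} = \left(-235\right) \frac{1}{98} \left(- \frac{1}{71}\right) = \left(- \frac{235}{98}\right) \left(- \frac{1}{71}\right) = \frac{235}{6958} \approx 0.033774$)
$- h = \left(-1\right) \frac{235}{6958} = - \frac{235}{6958}$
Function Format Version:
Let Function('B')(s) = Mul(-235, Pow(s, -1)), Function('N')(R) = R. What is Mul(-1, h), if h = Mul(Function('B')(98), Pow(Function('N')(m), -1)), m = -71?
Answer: Rational(-235, 6958) ≈ -0.033774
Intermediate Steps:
h = Rational(235, 6958) (h = Mul(Mul(-235, Pow(98, -1)), Pow(-71, -1)) = Mul(Mul(-235, Rational(1, 98)), Rational(-1, 71)) = Mul(Rational(-235, 98), Rational(-1, 71)) = Rational(235, 6958) ≈ 0.033774)
Mul(-1, h) = Mul(-1, Rational(235, 6958)) = Rational(-235, 6958)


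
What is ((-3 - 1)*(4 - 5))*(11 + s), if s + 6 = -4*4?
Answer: -44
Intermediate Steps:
s = -22 (s = -6 - 4*4 = -6 - 16 = -22)
((-3 - 1)*(4 - 5))*(11 + s) = ((-3 - 1)*(4 - 5))*(11 - 22) = -4*(-1)*(-11) = 4*(-11) = -44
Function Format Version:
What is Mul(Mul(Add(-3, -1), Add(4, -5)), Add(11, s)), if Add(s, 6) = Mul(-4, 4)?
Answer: -44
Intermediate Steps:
s = -22 (s = Add(-6, Mul(-4, 4)) = Add(-6, -16) = -22)
Mul(Mul(Add(-3, -1), Add(4, -5)), Add(11, s)) = Mul(Mul(Add(-3, -1), Add(4, -5)), Add(11, -22)) = Mul(Mul(-4, -1), -11) = Mul(4, -11) = -44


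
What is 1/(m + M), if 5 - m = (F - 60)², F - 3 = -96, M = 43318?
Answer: 1/19914 ≈ 5.0216e-5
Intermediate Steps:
F = -93 (F = 3 - 96 = -93)
m = -23404 (m = 5 - (-93 - 60)² = 5 - 1*(-153)² = 5 - 1*23409 = 5 - 23409 = -23404)
1/(m + M) = 1/(-23404 + 43318) = 1/19914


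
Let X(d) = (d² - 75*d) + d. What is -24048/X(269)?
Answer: -8016/17485 ≈ -0.45845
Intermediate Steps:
X(d) = d² - 74*d
-24048/X(269) = -24048*1/(269*(-74 + 269)) = -24048/(269*195) = -24048/52455 = -24048*1/52455 = -8016/17485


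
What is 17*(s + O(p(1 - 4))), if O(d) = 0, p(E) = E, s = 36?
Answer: 612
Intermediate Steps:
17*(s + O(p(1 - 4))) = 17*(36 + 0) = 17*36 = 612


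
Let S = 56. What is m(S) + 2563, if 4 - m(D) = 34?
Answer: 2533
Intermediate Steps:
m(D) = -30 (m(D) = 4 - 1*34 = 4 - 34 = -30)
m(S) + 2563 = -30 + 2563 = 2533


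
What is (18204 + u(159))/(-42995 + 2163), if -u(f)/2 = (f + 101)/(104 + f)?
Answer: -1196783/2684704 ≈ -0.44578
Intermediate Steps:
u(f) = -2*(101 + f)/(104 + f) (u(f) = -2*(f + 101)/(104 + f) = -2*(101 + f)/(104 + f))
(18204 + u(159))/(-42995 + 2163) = (18204 + 2*(-101 - 1*159)/(104 + 159))/(-42995 + 2163) = (18204 + 2*(-101 - 159)/263)/(-40832) = (18204 + 2*(1/263)*(-260))*(-1/40832) = (18204 - 520/263)*(-1/40832) = (4787132/263)*(-1/40832) = -1196783/2684704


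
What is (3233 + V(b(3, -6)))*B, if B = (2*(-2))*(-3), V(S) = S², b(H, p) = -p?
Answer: 39228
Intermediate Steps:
B = 12 (B = -4*(-3) = 12)
(3233 + V(b(3, -6)))*B = (3233 + (-1*(-6))²)*12 = (3233 + 6²)*12 = (3233 + 36)*12 = 3269*12 = 39228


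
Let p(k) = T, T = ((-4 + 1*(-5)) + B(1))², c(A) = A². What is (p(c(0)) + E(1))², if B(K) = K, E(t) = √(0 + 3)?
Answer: (64 + √3)² ≈ 4320.7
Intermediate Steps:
E(t) = √3
T = 64 (T = ((-4 + 1*(-5)) + 1)² = ((-4 - 5) + 1)² = (-9 + 1)² = (-8)² = 64)
p(k) = 64
(p(c(0)) + E(1))² = (64 + √3)²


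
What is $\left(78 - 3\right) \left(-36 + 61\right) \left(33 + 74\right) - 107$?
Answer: $200518$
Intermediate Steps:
$\left(78 - 3\right) \left(-36 + 61\right) \left(33 + 74\right) - 107 = 75 \cdot 25 \cdot 107 - 107 = 1875 \cdot 107 - 107 = 200625 - 107 = 200518$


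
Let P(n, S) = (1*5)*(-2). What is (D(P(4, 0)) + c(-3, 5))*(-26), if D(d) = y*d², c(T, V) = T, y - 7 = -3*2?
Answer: -2522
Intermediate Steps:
y = 1 (y = 7 - 3*2 = 7 - 6 = 1)
P(n, S) = -10 (P(n, S) = 5*(-2) = -10)
D(d) = d² (D(d) = 1*d² = d²)
(D(P(4, 0)) + c(-3, 5))*(-26) = ((-10)² - 3)*(-26) = (100 - 3)*(-26) = 97*(-26) = -2522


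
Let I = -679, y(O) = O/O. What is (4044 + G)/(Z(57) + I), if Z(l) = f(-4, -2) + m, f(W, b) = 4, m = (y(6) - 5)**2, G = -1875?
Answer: -2169/659 ≈ -3.2914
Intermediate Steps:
y(O) = 1
m = 16 (m = (1 - 5)**2 = (-4)**2 = 16)
Z(l) = 20 (Z(l) = 4 + 16 = 20)
(4044 + G)/(Z(57) + I) = (4044 - 1875)/(20 - 679) = 2169/(-659) = 2169*(-1/659) = -2169/659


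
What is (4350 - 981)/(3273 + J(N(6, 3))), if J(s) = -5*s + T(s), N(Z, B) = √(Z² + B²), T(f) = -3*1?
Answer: 244814/237595 + 1123*√5/237595 ≈ 1.0410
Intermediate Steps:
T(f) = -3
N(Z, B) = √(B² + Z²)
J(s) = -3 - 5*s (J(s) = -5*s - 3 = -3 - 5*s)
(4350 - 981)/(3273 + J(N(6, 3))) = (4350 - 981)/(3273 + (-3 - 5*√(3² + 6²))) = 3369/(3273 + (-3 - 5*√(9 + 36))) = 3369/(3273 + (-3 - 15*√5)) = 3369/(3270 - 15*√5)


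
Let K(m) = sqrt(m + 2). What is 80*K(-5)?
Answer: 80*I*sqrt(3) ≈ 138.56*I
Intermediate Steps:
K(m) = sqrt(2 + m)
80*K(-5) = 80*sqrt(2 - 5) = 80*sqrt(-3) = 80*(I*sqrt(3)) = 80*I*sqrt(3)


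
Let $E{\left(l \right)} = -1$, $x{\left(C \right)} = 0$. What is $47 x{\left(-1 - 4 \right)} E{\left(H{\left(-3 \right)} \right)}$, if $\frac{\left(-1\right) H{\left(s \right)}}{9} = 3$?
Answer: $0$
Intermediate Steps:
$H{\left(s \right)} = -27$ ($H{\left(s \right)} = \left(-9\right) 3 = -27$)
$47 x{\left(-1 - 4 \right)} E{\left(H{\left(-3 \right)} \right)} = 47 \cdot 0 \left(-1\right) = 0 \left(-1\right) = 0$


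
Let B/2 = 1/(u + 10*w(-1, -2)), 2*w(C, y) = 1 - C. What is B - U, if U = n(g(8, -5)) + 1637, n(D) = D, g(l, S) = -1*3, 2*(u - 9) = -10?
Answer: -11437/7 ≈ -1633.9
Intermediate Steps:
u = 4 (u = 9 + (1/2)*(-10) = 9 - 5 = 4)
g(l, S) = -3
w(C, y) = 1/2 - C/2 (w(C, y) = (1 - C)/2 = 1/2 - C/2)
B = 1/7 (B = 2/(4 + 10*(1/2 - 1/2*(-1))) = 2/(4 + 10*(1/2 + 1/2)) = 2/(4 + 10*1) = 2/(4 + 10) = 2/14 = 2*(1/14) = 1/7 ≈ 0.14286)
U = 1634 (U = -3 + 1637 = 1634)
B - U = 1/7 - 1*1634 = 1/7 - 1634 = -11437/7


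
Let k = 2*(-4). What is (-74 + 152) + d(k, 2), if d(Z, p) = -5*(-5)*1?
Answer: 103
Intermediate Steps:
k = -8
d(Z, p) = 25 (d(Z, p) = 25*1 = 25)
(-74 + 152) + d(k, 2) = (-74 + 152) + 25 = 78 + 25 = 103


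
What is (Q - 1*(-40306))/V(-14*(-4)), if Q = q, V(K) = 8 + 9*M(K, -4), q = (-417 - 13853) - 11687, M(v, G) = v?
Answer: 14349/512 ≈ 28.025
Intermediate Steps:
q = -25957 (q = -14270 - 11687 = -25957)
V(K) = 8 + 9*K
Q = -25957
(Q - 1*(-40306))/V(-14*(-4)) = (-25957 - 1*(-40306))/(8 + 9*(-14*(-4))) = (-25957 + 40306)/(8 + 9*56) = 14349/(8 + 504) = 14349/512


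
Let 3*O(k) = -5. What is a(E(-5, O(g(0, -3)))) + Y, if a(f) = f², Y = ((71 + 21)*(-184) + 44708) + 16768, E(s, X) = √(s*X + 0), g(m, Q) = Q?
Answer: 133669/3 ≈ 44556.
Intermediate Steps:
O(k) = -5/3 (O(k) = (⅓)*(-5) = -5/3)
E(s, X) = √(X*s) (E(s, X) = √(X*s + 0) = √(X*s))
Y = 44548 (Y = (92*(-184) + 44708) + 16768 = (-16928 + 44708) + 16768 = 27780 + 16768 = 44548)
a(E(-5, O(g(0, -3)))) + Y = (√(-5/3*(-5)))² + 44548 = (√(25/3))² + 44548 = (5*√3/3)² + 44548 = 25/3 + 44548 = 133669/3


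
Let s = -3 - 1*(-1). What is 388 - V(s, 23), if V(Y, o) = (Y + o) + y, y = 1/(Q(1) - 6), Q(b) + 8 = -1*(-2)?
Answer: 4405/12 ≈ 367.08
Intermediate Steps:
Q(b) = -6 (Q(b) = -8 - 1*(-2) = -8 + 2 = -6)
s = -2 (s = -3 + 1 = -2)
y = -1/12 (y = 1/(-6 - 6) = 1/(-12) = -1/12 ≈ -0.083333)
V(Y, o) = -1/12 + Y + o (V(Y, o) = (Y + o) - 1/12 = -1/12 + Y + o)
388 - V(s, 23) = 388 - (-1/12 - 2 + 23) = 388 - 1*251/12 = 388 - 251/12 = 4405/12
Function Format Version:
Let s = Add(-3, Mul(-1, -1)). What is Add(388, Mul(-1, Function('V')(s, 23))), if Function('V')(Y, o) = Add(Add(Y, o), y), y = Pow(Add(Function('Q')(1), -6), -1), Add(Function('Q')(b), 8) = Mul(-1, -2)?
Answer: Rational(4405, 12) ≈ 367.08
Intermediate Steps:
Function('Q')(b) = -6 (Function('Q')(b) = Add(-8, Mul(-1, -2)) = Add(-8, 2) = -6)
s = -2 (s = Add(-3, 1) = -2)
y = Rational(-1, 12) (y = Pow(Add(-6, -6), -1) = Pow(-12, -1) = Rational(-1, 12) ≈ -0.083333)
Function('V')(Y, o) = Add(Rational(-1, 12), Y, o) (Function('V')(Y, o) = Add(Add(Y, o), Rational(-1, 12)) = Add(Rational(-1, 12), Y, o))
Add(388, Mul(-1, Function('V')(s, 23))) = Add(388, Mul(-1, Add(Rational(-1, 12), -2, 23))) = Add(388, Mul(-1, Rational(251, 12))) = Add(388, Rational(-251, 12)) = Rational(4405, 12)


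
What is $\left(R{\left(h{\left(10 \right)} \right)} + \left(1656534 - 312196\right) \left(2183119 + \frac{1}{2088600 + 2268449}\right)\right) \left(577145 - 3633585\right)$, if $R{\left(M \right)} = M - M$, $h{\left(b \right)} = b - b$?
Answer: $- \frac{39083567891952258206951040}{4357049} \approx -8.9702 \cdot 10^{18}$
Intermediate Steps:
$h{\left(b \right)} = 0$
$R{\left(M \right)} = 0$
$\left(R{\left(h{\left(10 \right)} \right)} + \left(1656534 - 312196\right) \left(2183119 + \frac{1}{2088600 + 2268449}\right)\right) \left(577145 - 3633585\right) = \left(0 + \left(1656534 - 312196\right) \left(2183119 + \frac{1}{2088600 + 2268449}\right)\right) \left(577145 - 3633585\right) = \left(0 + 1344338 \left(2183119 + \frac{1}{4357049}\right)\right) \left(-3056440\right) = \left(0 + 1344338 \cdot \frac{9511956455832}{4357049}\right) \left(-3056440\right) = \left(0 + \frac{12787284517920279216}{4357049}\right) \left(-3056440\right) = \frac{12787284517920279216}{4357049} \left(-3056440\right) = - \frac{39083567891952258206951040}{4357049}$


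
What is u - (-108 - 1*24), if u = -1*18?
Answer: 114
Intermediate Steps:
u = -18
u - (-108 - 1*24) = -18 - (-108 - 1*24) = -18 - (-108 - 24) = -18 - 1*(-132) = -18 + 132 = 114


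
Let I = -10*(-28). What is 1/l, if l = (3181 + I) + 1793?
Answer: 1/5254 ≈ 0.00019033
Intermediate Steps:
I = 280
l = 5254 (l = (3181 + 280) + 1793 = 3461 + 1793 = 5254)
1/l = 1/5254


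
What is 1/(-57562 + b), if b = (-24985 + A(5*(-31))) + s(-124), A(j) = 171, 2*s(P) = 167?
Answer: -2/164585 ≈ -1.2152e-5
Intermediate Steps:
s(P) = 167/2 (s(P) = (½)*167 = 167/2)
b = -49461/2 (b = (-24985 + 171) + 167/2 = -24814 + 167/2 = -49461/2 ≈ -24731.)
1/(-57562 + b) = 1/(-57562 - 49461/2) = 1/(-164585/2) = -2/164585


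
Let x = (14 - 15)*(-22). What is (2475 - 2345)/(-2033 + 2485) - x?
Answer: -4907/226 ≈ -21.712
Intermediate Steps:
x = 22 (x = -1*(-22) = 22)
(2475 - 2345)/(-2033 + 2485) - x = (2475 - 2345)/(-2033 + 2485) - 1*22 = 130/452 - 22 = 130*(1/452) - 22 = 65/226 - 22 = -4907/226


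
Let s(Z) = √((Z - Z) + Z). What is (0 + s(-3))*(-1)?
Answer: -I*√3 ≈ -1.732*I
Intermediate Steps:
s(Z) = √Z (s(Z) = √(0 + Z) = √Z)
(0 + s(-3))*(-1) = (0 + √(-3))*(-1) = (0 + I*√3)*(-1) = (I*√3)*(-1) = -I*√3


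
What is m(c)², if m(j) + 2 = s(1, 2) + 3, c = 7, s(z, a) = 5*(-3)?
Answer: 196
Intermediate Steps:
s(z, a) = -15
m(j) = -14 (m(j) = -2 + (-15 + 3) = -2 - 12 = -14)
m(c)² = (-14)² = 196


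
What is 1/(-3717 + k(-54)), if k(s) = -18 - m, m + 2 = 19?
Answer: -1/3752 ≈ -0.00026652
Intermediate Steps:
m = 17 (m = -2 + 19 = 17)
k(s) = -35 (k(s) = -18 - 1*17 = -18 - 17 = -35)
1/(-3717 + k(-54)) = 1/(-3717 - 35) = 1/(-3752) = -1/3752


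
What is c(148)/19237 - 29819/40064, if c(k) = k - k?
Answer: -29819/40064 ≈ -0.74428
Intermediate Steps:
c(k) = 0
c(148)/19237 - 29819/40064 = 0/19237 - 29819/40064 = 0*(1/19237) - 29819*1/40064 = 0 - 29819/40064 = -29819/40064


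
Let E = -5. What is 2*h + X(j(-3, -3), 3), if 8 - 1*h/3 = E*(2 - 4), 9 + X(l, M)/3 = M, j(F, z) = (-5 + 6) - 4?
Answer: -30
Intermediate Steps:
j(F, z) = -3 (j(F, z) = 1 - 4 = -3)
X(l, M) = -27 + 3*M
h = -6 (h = 24 - (-15)*(2 - 4) = 24 - (-15)*(-2) = 24 - 3*10 = 24 - 30 = -6)
2*h + X(j(-3, -3), 3) = 2*(-6) + (-27 + 3*3) = -12 + (-27 + 9) = -12 - 18 = -30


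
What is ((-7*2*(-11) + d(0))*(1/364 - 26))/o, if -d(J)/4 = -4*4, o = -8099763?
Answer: 1031467/1474156866 ≈ 0.00069970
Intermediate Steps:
d(J) = 64 (d(J) = -(-16)*4 = -4*(-16) = 64)
((-7*2*(-11) + d(0))*(1/364 - 26))/o = ((-7*2*(-11) + 64)*(1/364 - 26))/(-8099763) = ((-14*(-11) + 64)*(1/364 - 26))*(-1/8099763) = ((154 + 64)*(-9463/364))*(-1/8099763) = (218*(-9463/364))*(-1/8099763) = -1031467/182*(-1/8099763) = 1031467/1474156866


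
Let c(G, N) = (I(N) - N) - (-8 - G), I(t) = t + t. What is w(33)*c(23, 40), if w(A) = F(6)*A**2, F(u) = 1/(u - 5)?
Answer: 77319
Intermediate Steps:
F(u) = 1/(-5 + u)
w(A) = A**2 (w(A) = A**2/(-5 + 6) = A**2/1 = 1*A**2 = A**2)
I(t) = 2*t
c(G, N) = 8 + G + N (c(G, N) = (2*N - N) - (-8 - G) = N + (8 + G) = 8 + G + N)
w(33)*c(23, 40) = 33**2*(8 + 23 + 40) = 1089*71 = 77319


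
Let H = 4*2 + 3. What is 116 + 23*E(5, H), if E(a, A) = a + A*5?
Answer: 1496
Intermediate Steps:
H = 11 (H = 8 + 3 = 11)
E(a, A) = a + 5*A
116 + 23*E(5, H) = 116 + 23*(5 + 5*11) = 116 + 23*(5 + 55) = 116 + 23*60 = 116 + 1380 = 1496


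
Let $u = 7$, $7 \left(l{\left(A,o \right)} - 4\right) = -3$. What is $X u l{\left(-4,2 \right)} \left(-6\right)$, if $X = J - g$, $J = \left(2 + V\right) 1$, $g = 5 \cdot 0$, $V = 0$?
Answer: $-300$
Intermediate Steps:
$l{\left(A,o \right)} = \frac{25}{7}$ ($l{\left(A,o \right)} = 4 + \frac{1}{7} \left(-3\right) = 4 - \frac{3}{7} = \frac{25}{7}$)
$g = 0$
$J = 2$ ($J = \left(2 + 0\right) 1 = 2 \cdot 1 = 2$)
$X = 2$ ($X = 2 - 0 = 2 + 0 = 2$)
$X u l{\left(-4,2 \right)} \left(-6\right) = 2 \cdot 7 \cdot \frac{25}{7} \left(-6\right) = 14 \cdot \frac{25}{7} \left(-6\right) = 50 \left(-6\right) = -300$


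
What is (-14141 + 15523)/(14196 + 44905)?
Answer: 1382/59101 ≈ 0.023384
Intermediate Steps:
(-14141 + 15523)/(14196 + 44905) = 1382/59101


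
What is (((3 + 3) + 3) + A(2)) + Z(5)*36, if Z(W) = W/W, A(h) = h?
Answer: 47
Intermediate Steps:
Z(W) = 1
(((3 + 3) + 3) + A(2)) + Z(5)*36 = (((3 + 3) + 3) + 2) + 1*36 = ((6 + 3) + 2) + 36 = (9 + 2) + 36 = 11 + 36 = 47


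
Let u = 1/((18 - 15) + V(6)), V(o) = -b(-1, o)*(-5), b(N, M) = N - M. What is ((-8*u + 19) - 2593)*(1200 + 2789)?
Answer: -41066755/4 ≈ -1.0267e+7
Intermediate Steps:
V(o) = -5 - 5*o (V(o) = -(-1 - o)*(-5) = (1 + o)*(-5) = -5 - 5*o)
u = -1/32 (u = 1/((18 - 15) + (-5 - 5*6)) = 1/(3 + (-5 - 30)) = 1/(3 - 35) = 1/(-32) = -1/32 ≈ -0.031250)
((-8*u + 19) - 2593)*(1200 + 2789) = ((-8*(-1/32) + 19) - 2593)*(1200 + 2789) = ((¼ + 19) - 2593)*3989 = (77/4 - 2593)*3989 = -10295/4*3989 = -41066755/4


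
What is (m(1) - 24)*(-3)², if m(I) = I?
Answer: -207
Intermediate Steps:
(m(1) - 24)*(-3)² = (1 - 24)*(-3)² = -23*9 = -207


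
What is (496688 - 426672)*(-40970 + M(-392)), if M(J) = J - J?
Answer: -2868555520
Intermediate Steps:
M(J) = 0
(496688 - 426672)*(-40970 + M(-392)) = (496688 - 426672)*(-40970 + 0) = 70016*(-40970) = -2868555520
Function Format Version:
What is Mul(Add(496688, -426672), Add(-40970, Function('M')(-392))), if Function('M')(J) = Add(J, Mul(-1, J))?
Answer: -2868555520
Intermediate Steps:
Function('M')(J) = 0
Mul(Add(496688, -426672), Add(-40970, Function('M')(-392))) = Mul(Add(496688, -426672), Add(-40970, 0)) = Mul(70016, -40970) = -2868555520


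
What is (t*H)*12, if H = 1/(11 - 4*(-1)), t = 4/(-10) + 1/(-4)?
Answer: -13/25 ≈ -0.52000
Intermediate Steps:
t = -13/20 (t = 4*(-1/10) + 1*(-1/4) = -2/5 - 1/4 = -13/20 ≈ -0.65000)
H = 1/15 (H = 1/(11 + 4) = 1/15 ≈ 0.066667)
(t*H)*12 = -13/20*1/15*12 = -13/300*12 = -13/25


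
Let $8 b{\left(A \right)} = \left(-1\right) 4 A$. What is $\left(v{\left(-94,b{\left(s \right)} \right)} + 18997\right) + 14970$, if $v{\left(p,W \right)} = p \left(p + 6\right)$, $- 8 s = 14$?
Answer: $42239$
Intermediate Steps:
$s = - \frac{7}{4}$ ($s = \left(- \frac{1}{8}\right) 14 = - \frac{7}{4} \approx -1.75$)
$b{\left(A \right)} = - \frac{A}{2}$ ($b{\left(A \right)} = \frac{\left(-1\right) 4 A}{8} = \frac{\left(-4\right) A}{8} = - \frac{A}{2}$)
$v{\left(p,W \right)} = p \left(6 + p\right)$
$\left(v{\left(-94,b{\left(s \right)} \right)} + 18997\right) + 14970 = \left(- 94 \left(6 - 94\right) + 18997\right) + 14970 = \left(\left(-94\right) \left(-88\right) + 18997\right) + 14970 = \left(8272 + 18997\right) + 14970 = 27269 + 14970 = 42239$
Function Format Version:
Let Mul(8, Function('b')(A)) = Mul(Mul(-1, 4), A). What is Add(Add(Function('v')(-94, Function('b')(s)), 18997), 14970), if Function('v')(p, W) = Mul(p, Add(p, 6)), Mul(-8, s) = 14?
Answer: 42239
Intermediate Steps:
s = Rational(-7, 4) (s = Mul(Rational(-1, 8), 14) = Rational(-7, 4) ≈ -1.7500)
Function('b')(A) = Mul(Rational(-1, 2), A) (Function('b')(A) = Mul(Rational(1, 8), Mul(Mul(-1, 4), A)) = Mul(Rational(1, 8), Mul(-4, A)) = Mul(Rational(-1, 2), A))
Function('v')(p, W) = Mul(p, Add(6, p))
Add(Add(Function('v')(-94, Function('b')(s)), 18997), 14970) = Add(Add(Mul(-94, Add(6, -94)), 18997), 14970) = Add(Add(Mul(-94, -88), 18997), 14970) = Add(Add(8272, 18997), 14970) = Add(27269, 14970) = 42239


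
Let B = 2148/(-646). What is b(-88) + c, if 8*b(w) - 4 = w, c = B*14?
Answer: -36855/646 ≈ -57.051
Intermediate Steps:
B = -1074/323 (B = 2148*(-1/646) = -1074/323 ≈ -3.3251)
c = -15036/323 (c = -1074/323*14 = -15036/323 ≈ -46.551)
b(w) = ½ + w/8
b(-88) + c = (½ + (⅛)*(-88)) - 15036/323 = (½ - 11) - 15036/323 = -21/2 - 15036/323 = -36855/646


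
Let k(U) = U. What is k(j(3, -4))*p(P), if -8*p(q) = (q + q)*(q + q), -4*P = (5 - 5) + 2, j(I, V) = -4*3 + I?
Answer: 9/8 ≈ 1.1250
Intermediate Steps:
j(I, V) = -12 + I
P = -1/2 (P = -((5 - 5) + 2)/4 = -(0 + 2)/4 = -1/4*2 = -1/2 ≈ -0.50000)
p(q) = -q**2/2 (p(q) = -(q + q)*(q + q)/8 = -2*q*2*q/8 = -q**2/2)
k(j(3, -4))*p(P) = (-12 + 3)*(-(-1/2)**2/2) = -(-9)/(2*4) = -9*(-1/8) = 9/8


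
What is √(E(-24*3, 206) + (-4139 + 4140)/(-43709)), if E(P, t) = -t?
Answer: I*√393558239995/43709 ≈ 14.353*I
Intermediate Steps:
√(E(-24*3, 206) + (-4139 + 4140)/(-43709)) = √(-1*206 + (-4139 + 4140)/(-43709)) = √(-206 + 1*(-1/43709)) = √(-206 - 1/43709) = √(-9004055/43709) = I*√393558239995/43709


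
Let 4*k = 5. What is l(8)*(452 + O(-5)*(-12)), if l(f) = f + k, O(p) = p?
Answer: 4736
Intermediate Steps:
k = 5/4 (k = (¼)*5 = 5/4 ≈ 1.2500)
l(f) = 5/4 + f (l(f) = f + 5/4 = 5/4 + f)
l(8)*(452 + O(-5)*(-12)) = (5/4 + 8)*(452 - 5*(-12)) = 37*(452 + 60)/4 = (37/4)*512 = 4736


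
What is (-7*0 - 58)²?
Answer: 3364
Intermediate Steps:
(-7*0 - 58)² = (0 - 58)² = (-58)² = 3364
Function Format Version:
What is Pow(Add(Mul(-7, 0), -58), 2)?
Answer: 3364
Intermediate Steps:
Pow(Add(Mul(-7, 0), -58), 2) = Pow(Add(0, -58), 2) = Pow(-58, 2) = 3364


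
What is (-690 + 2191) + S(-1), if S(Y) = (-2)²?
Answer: 1505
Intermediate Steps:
S(Y) = 4
(-690 + 2191) + S(-1) = (-690 + 2191) + 4 = 1501 + 4 = 1505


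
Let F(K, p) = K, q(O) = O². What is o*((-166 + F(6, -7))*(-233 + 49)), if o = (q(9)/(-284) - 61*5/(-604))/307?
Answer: 69360640/3291347 ≈ 21.074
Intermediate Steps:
o = 2356/3291347 (o = (9²/(-284) - 61*5/(-604))/307 = (81*(-1/284) - 305*(-1/604))*(1/307) = (-81/284 + 305/604)*(1/307) = (2356/10721)*(1/307) = 2356/3291347 ≈ 0.00071582)
o*((-166 + F(6, -7))*(-233 + 49)) = 2356*((-166 + 6)*(-233 + 49))/3291347 = 2356*(-160*(-184))/3291347 = (2356/3291347)*29440 = 69360640/3291347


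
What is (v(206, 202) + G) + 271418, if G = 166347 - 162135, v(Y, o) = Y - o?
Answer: 275634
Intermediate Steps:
G = 4212
(v(206, 202) + G) + 271418 = ((206 - 1*202) + 4212) + 271418 = ((206 - 202) + 4212) + 271418 = (4 + 4212) + 271418 = 4216 + 271418 = 275634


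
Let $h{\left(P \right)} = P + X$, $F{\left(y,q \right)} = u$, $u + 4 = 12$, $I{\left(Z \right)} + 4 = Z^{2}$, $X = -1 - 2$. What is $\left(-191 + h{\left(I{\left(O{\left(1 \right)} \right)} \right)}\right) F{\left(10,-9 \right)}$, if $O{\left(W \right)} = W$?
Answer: $-1576$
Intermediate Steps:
$X = -3$
$I{\left(Z \right)} = -4 + Z^{2}$
$u = 8$ ($u = -4 + 12 = 8$)
$F{\left(y,q \right)} = 8$
$h{\left(P \right)} = -3 + P$ ($h{\left(P \right)} = P - 3 = -3 + P$)
$\left(-191 + h{\left(I{\left(O{\left(1 \right)} \right)} \right)}\right) F{\left(10,-9 \right)} = \left(-191 - \left(7 - 1\right)\right) 8 = \left(-191 + \left(-3 + \left(-4 + 1\right)\right)\right) 8 = \left(-191 - 6\right) 8 = \left(-197\right) 8 = -1576$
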